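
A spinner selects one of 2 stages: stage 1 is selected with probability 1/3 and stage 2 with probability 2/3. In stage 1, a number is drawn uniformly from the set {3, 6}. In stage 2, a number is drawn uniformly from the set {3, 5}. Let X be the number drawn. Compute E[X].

25/6

E[X | stage 1] = (3+6)/2 = 9/2.
E[X | stage 2] = (3+5)/2 = 4.
By the law of total expectation,
E[X] = (1/3)·(9/2) + (2/3)·(4) = 25/6.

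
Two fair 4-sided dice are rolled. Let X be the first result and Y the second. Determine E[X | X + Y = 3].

3/2

Outcomes with X + Y = 3: (1,2), (2,1), each with probability 1/16.
E[X | X + Y = 3] = (1 + 2) / 2 = 3/2.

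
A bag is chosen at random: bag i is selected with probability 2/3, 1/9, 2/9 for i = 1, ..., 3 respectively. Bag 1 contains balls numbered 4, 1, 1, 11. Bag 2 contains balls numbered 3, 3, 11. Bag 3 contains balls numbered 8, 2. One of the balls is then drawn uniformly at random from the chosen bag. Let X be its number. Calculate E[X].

E[X | bag 1] = (4+1+1+11)/4 = 17/4.
E[X | bag 2] = (3+3+11)/3 = 17/3.
E[X | bag 3] = (8+2)/2 = 5.
E[X] = (2/3)·(17/4) + (1/9)·(17/3) + (2/9)·(5) = 247/54.

247/54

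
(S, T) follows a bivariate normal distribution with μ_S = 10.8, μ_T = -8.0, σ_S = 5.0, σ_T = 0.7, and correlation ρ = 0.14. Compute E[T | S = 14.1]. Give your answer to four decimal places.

-7.9353

For a bivariate normal, E[T | S=x] = μ_T + ρ·(σ_T/σ_S)·(x − μ_S).
E[T | S=14.1] = -8.0 + (0.14)·(0.7/5.0)·(14.1 − (10.8)) = -8.0 + (0.0196)·(3.3) = -7.9353.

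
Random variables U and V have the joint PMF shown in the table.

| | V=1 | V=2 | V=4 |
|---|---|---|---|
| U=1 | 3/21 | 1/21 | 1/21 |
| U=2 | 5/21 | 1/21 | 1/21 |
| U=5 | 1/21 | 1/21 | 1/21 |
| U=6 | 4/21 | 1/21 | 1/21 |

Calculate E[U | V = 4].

P(V = 4) = 4/21.
Σ U·P over the event = 1·(1/21) + 2·(1/21) + 5·(1/21) + 6·(1/21) = 2/3.
E[U | V = 4] = (2/3) / (4/21) = 7/2.

7/2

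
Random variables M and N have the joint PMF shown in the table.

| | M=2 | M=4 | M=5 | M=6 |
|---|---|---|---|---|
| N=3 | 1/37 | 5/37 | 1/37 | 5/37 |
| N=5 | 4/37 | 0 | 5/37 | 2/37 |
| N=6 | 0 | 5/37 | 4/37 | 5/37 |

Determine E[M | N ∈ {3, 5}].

102/23

P(N ∈ {3, 5}) = 23/37.
Σ M·P over the event = 2·(1/37) + 2·(4/37) + 4·(5/37) + 5·(1/37) + 5·(5/37) + 6·(5/37) + 6·(2/37) = 102/37.
E[M | N ∈ {3, 5}] = (102/37) / (23/37) = 102/23.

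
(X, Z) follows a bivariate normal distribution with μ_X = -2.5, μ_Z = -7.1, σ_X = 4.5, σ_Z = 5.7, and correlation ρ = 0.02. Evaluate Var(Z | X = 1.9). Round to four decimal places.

32.4770

For a bivariate normal, Var(Z | X=x) = σ_Z²(1 − ρ²).
Var(Z | X=1.9) = (5.7)²·(1 − (0.02)²) = 32.49·0.9996 = 32.4770.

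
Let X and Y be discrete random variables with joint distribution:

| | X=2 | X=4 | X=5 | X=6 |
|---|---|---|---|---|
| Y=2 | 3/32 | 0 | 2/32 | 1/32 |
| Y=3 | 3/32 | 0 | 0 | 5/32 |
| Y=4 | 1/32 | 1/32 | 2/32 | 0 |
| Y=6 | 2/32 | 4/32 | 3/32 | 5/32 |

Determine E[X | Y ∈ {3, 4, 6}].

P(Y ∈ {3, 4, 6}) = 13/16.
Summing X·P(X=x,Y=y) over the conditioning event gives 117/32.
E[X | Y ∈ {3, 4, 6}] = (117/32) / (13/16) = 9/2.

9/2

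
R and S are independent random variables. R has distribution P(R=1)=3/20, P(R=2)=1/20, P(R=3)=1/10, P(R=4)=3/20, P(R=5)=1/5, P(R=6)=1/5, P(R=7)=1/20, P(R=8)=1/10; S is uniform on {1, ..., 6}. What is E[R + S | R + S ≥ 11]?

P(R + S ≥ 11) = 23/120.
Summing (R+S)·P(x,y) over outcomes with R + S ≥ 11 gives 34/15.
E[R + S | R + S ≥ 11] = (34/15) / (23/120) = 272/23.

272/23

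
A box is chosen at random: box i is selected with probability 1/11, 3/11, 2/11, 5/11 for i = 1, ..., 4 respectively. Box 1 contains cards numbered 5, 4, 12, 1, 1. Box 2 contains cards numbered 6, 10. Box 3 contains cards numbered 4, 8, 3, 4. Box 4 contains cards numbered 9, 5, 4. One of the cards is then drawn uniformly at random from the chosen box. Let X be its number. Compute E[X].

681/110

E[X | box 1] = (5+4+12+1+1)/5 = 23/5.
E[X | box 2] = (6+10)/2 = 8.
E[X | box 3] = (4+8+3+4)/4 = 19/4.
E[X | box 4] = (9+5+4)/3 = 6.
E[X] = (1/11)·(23/5) + (3/11)·(8) + (2/11)·(19/4) + (5/11)·(6) = 681/110.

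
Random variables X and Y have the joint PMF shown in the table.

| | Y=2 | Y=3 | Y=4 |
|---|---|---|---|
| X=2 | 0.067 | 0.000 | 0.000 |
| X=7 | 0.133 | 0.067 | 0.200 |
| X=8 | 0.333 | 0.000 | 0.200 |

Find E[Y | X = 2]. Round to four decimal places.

2.0000

P(X = 2) = 0.067.
Σ Y·P over the event = 2·(0.067) = 0.134.
E[Y | X = 2] = (0.134) / (0.067) = 2.0000.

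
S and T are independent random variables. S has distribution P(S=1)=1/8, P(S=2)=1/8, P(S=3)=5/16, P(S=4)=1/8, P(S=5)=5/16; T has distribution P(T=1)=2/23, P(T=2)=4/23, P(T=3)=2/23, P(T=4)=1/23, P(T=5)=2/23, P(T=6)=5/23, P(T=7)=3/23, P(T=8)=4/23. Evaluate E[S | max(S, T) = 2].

P(max(S, T) = 2) = 5/92.
Summing S·P(x,y) over outcomes with max(S, T) = 2 gives 2/23.
E[S | max(S, T) = 2] = (2/23) / (5/92) = 8/5.

8/5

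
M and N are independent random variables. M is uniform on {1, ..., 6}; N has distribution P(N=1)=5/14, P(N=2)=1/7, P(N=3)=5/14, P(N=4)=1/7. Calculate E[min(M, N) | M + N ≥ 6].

P(M + N ≥ 6) = 23/42.
Summing min(M,N)·P(x,y) over outcomes with M + N ≥ 6 gives 29/21.
E[min(M, N) | M + N ≥ 6] = (29/21) / (23/42) = 58/23.

58/23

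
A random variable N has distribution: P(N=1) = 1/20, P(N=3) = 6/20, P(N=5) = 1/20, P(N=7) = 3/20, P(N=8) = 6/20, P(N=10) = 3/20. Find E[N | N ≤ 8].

93/17

P(N ≤ 8) = 17/20.
Σ over the event: 1·1/20 + 3·3/10 + 5·1/20 + 7·3/20 + 8·3/10 = 93/20.
E[N | N ≤ 8] = (93/20) / (17/20) = 93/17.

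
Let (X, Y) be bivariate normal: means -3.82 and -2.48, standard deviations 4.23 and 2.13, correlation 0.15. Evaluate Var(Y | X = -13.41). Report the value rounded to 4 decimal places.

4.4348

Var(Y | X=x) = (1 − ρ²)·σ_Y².
Var(Y | X=-13.41) = (2.13)²·(1 − (0.15)²) = 4.5369·0.9775 = 4.4348.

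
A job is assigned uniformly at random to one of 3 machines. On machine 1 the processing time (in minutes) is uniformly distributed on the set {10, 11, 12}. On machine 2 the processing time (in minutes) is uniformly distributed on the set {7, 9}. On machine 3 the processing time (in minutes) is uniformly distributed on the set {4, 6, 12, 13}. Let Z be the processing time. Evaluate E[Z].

E[Z | machine 1] = (10+11+12)/3 = 11.
E[Z | machine 2] = (7+9)/2 = 8.
E[Z | machine 3] = (4+6+12+13)/4 = 35/4.
By the law of total expectation,
E[Z] = (1/3)·(11) + (1/3)·(8) + (1/3)·(35/4) = 37/4.

37/4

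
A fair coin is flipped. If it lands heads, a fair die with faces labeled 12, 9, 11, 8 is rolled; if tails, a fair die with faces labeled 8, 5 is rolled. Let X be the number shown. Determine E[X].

E[X | heads] = (12+9+11+8)/4 = 10.
E[X | tails] = (8+5)/2 = 13/2.
By the law of total expectation,
E[X] = (1/2)·(10) + (1/2)·(13/2) = 33/4.

33/4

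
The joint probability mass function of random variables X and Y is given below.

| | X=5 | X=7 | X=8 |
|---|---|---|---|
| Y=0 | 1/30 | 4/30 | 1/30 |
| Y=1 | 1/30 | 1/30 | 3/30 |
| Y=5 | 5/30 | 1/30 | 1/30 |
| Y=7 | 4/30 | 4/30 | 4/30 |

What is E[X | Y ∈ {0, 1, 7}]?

P(Y ∈ {0, 1, 7}) = 23/30.
Summing X·P(X=x,Y=y) over the conditioning event gives 157/30.
E[X | Y ∈ {0, 1, 7}] = (157/30) / (23/30) = 157/23.

157/23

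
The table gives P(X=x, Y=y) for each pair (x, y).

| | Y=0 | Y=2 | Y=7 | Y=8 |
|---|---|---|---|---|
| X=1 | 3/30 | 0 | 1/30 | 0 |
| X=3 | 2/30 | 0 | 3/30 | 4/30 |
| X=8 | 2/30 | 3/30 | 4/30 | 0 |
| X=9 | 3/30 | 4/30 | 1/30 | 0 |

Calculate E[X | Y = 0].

P(Y = 0) = 1/3.
Σ X·P over the event = 1·(3/30) + 3·(2/30) + 8·(2/30) + 9·(3/30) = 26/15.
E[X | Y = 0] = (26/15) / (1/3) = 26/5.

26/5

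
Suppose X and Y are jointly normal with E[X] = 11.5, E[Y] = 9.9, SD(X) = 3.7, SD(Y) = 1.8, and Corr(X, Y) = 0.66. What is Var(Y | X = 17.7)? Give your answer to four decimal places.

1.8287

Var(Y | X=x) = (1 − ρ²)·σ_Y².
Var(Y | X=17.7) = (1.8)²·(1 − (0.66)²) = 3.24·0.5644 = 1.8287.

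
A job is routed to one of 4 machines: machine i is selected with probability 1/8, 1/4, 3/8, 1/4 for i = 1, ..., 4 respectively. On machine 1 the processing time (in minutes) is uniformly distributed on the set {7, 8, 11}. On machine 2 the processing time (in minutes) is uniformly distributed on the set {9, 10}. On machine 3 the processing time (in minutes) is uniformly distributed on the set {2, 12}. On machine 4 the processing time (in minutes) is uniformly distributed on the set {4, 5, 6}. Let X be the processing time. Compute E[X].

E[X | machine 1] = (7+8+11)/3 = 26/3.
E[X | machine 2] = (9+10)/2 = 19/2.
E[X | machine 3] = (2+12)/2 = 7.
E[X | machine 4] = (4+5+6)/3 = 5.
By the law of total expectation,
E[X] = (1/8)·(26/3) + (1/4)·(19/2) + (3/8)·(7) + (1/4)·(5) = 22/3.

22/3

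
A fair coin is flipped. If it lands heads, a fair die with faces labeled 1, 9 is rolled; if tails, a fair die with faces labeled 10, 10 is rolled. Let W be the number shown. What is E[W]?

E[W | heads] = (1+9)/2 = 5.
E[W | tails] = (10+10)/2 = 10.
E[W] = (1/2)·(5) + (1/2)·(10) = 15/2.

15/2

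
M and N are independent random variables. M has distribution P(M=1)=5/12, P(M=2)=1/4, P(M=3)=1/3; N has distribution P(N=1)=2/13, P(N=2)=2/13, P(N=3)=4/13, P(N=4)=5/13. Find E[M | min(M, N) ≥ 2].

18/7

P(min(M, N) ≥ 2) = 77/156.
Summing M·P(x,y) over outcomes with min(M, N) ≥ 2 gives 33/26.
E[M | min(M, N) ≥ 2] = (33/26) / (77/156) = 18/7.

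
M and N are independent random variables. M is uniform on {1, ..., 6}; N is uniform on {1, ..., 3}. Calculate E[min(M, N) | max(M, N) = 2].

4/3

Outcomes with max(M, N) = 2: (1,2), (2,1), (2,2), each with probability 1/18.
E[min(M, N) | max(M, N) = 2] = (1 + 1 + 2) / 3 = 4/3.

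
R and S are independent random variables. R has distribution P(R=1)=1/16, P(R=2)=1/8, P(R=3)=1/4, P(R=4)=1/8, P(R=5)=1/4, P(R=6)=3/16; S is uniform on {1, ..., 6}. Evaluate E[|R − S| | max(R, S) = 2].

3/5

P(max(R, S) = 2) = 5/96.
Summing |R−S|·P(x,y) over outcomes with max(R, S) = 2 gives 1/32.
E[|R − S| | max(R, S) = 2] = (1/32) / (5/96) = 3/5.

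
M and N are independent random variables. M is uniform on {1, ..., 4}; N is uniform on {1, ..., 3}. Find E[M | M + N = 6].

7/2

Outcomes with M + N = 6: (3,3), (4,2), each with probability 1/12.
E[M | M + N = 6] = (3 + 4) / 2 = 7/2.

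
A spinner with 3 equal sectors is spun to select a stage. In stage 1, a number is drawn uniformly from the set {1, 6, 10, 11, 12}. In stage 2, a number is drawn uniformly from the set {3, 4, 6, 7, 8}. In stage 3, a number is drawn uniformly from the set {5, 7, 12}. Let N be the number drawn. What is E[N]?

E[N | stage 1] = (1+6+10+11+12)/5 = 8.
E[N | stage 2] = (3+4+6+7+8)/5 = 28/5.
E[N | stage 3] = (5+7+12)/3 = 8.
By the law of total expectation,
E[N] = (1/3)·(8) + (1/3)·(28/5) + (1/3)·(8) = 36/5.

36/5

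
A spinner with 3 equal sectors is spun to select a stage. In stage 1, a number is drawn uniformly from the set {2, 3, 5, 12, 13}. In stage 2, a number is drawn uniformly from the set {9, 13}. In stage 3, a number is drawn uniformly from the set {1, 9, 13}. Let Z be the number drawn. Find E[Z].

E[Z | stage 1] = (2+3+5+12+13)/5 = 7.
E[Z | stage 2] = (9+13)/2 = 11.
E[Z | stage 3] = (1+9+13)/3 = 23/3.
E[Z] = (1/3)·(7) + (1/3)·(11) + (1/3)·(23/3) = 77/9.

77/9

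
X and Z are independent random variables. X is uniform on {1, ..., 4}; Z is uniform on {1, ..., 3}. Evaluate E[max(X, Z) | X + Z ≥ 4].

29/9

Outcomes with X + Z ≥ 4: (1,3), (2,2), (2,3), (3,1), (3,2), (3,3), (4,1), (4,2), (4,3), each with probability 1/12.
E[max(X, Z) | X + Z ≥ 4] = (3 + 2 + 3 + 3 + 3 + 3 + 4 + 4 + 4) / 9 = 29/9.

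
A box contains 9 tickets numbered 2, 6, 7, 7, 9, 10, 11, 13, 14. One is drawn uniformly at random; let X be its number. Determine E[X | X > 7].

57/5

P(X > 7) = 5/9.
Σ over the event: 9·1/9 + 10·1/9 + 11·1/9 + 13·1/9 + 14·1/9 = 19/3.
E[X | X > 7] = (19/3) / (5/9) = 57/5.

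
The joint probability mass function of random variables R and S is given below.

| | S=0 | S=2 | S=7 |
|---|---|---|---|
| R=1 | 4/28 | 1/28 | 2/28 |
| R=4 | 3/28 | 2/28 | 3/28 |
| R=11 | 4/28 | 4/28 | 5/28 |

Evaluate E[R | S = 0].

P(S = 0) = 11/28.
Σ R·P over the event = 1·(4/28) + 4·(3/28) + 11·(4/28) = 15/7.
E[R | S = 0] = (15/7) / (11/28) = 60/11.

60/11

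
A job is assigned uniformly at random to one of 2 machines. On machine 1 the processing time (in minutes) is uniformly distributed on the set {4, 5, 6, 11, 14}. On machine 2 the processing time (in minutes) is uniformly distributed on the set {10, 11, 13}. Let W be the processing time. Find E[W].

29/3

E[W | machine 1] = (4+5+6+11+14)/5 = 8.
E[W | machine 2] = (10+11+13)/3 = 34/3.
By the law of total expectation,
E[W] = (1/2)·(8) + (1/2)·(34/3) = 29/3.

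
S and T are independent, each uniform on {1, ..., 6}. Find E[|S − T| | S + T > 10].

2/3

Outcomes with S + T > 10: (5,6), (6,5), (6,6), each with probability 1/36.
E[|S − T| | S + T > 10] = (1 + 1 + 0) / 3 = 2/3.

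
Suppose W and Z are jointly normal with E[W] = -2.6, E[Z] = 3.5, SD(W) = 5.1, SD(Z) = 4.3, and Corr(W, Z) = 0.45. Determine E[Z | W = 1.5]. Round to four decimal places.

5.0556

For a bivariate normal, E[Z | W=x] = μ_Z + ρ·(σ_Z/σ_W)·(x − μ_W).
E[Z | W=1.5] = 3.5 + (0.45)·(4.3/5.1)·(1.5 − (-2.6)) = 3.5 + (0.37941)·(4.1) = 5.0556.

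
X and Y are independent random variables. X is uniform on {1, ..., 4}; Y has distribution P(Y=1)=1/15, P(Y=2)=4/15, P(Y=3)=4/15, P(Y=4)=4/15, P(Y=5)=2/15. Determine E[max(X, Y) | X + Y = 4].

P(X + Y = 4) = 3/20.
Summing max(X,Y)·P(x,y) over outcomes with X + Y = 4 gives 23/60.
E[max(X, Y) | X + Y = 4] = (23/60) / (3/20) = 23/9.

23/9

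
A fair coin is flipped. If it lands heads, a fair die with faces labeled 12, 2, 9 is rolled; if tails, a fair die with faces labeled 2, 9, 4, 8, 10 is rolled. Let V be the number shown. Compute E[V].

107/15

E[V | heads] = (12+2+9)/3 = 23/3.
E[V | tails] = (2+9+4+8+10)/5 = 33/5.
By the law of total expectation,
E[V] = (1/2)·(23/3) + (1/2)·(33/5) = 107/15.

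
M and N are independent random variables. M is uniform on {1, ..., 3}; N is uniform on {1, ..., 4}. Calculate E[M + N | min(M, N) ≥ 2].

P(min(M, N) ≥ 2) = 1/2.
Summing (M+N)·P(x,y) over outcomes with min(M, N) ≥ 2 gives 11/4.
E[M + N | min(M, N) ≥ 2] = (11/4) / (1/2) = 11/2.

11/2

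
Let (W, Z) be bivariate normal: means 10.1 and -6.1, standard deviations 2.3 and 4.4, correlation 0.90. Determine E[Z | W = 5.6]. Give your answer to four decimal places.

For a bivariate normal, E[Z | W=x] = μ_Z + ρ·(σ_Z/σ_W)·(x − μ_W).
E[Z | W=5.6] = -6.1 + (0.90)·(4.4/2.3)·(5.6 − (10.1)) = -6.1 + (1.72174)·(-4.5) = -13.8478.

-13.8478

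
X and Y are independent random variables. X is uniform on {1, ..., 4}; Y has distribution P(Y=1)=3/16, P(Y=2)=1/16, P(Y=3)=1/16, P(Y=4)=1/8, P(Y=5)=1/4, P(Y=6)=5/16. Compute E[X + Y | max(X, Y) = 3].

P(max(X, Y) = 3) = 7/64.
Summing (X+Y)·P(x,y) over outcomes with max(X, Y) = 3 gives 1/2.
E[X + Y | max(X, Y) = 3] = (1/2) / (7/64) = 32/7.

32/7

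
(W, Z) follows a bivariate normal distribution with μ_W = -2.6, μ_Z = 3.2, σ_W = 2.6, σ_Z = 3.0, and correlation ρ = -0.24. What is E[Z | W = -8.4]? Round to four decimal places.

4.8062

For a bivariate normal, E[Z | W=x] = μ_Z + ρ·(σ_Z/σ_W)·(x − μ_W).
E[Z | W=-8.4] = 3.2 + (-0.24)·(3.0/2.6)·(-8.4 − (-2.6)) = 3.2 + (-0.276923)·(-5.8) = 4.8062.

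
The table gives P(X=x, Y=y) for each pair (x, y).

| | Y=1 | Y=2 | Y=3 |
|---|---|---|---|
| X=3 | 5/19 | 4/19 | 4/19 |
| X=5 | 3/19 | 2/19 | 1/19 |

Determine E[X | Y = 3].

P(Y = 3) = 5/19.
Summing X·P(X=x,Y=y) over the conditioning event gives 17/19.
E[X | Y = 3] = (17/19) / (5/19) = 17/5.

17/5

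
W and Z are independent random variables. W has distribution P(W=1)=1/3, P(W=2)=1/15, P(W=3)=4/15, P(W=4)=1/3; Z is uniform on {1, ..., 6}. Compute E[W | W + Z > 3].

P(W + Z > 3) = 79/90.
Summing W·P(x,y) over outcomes with W + Z > 3 gives 37/15.
E[W | W + Z > 3] = (37/15) / (79/90) = 222/79.

222/79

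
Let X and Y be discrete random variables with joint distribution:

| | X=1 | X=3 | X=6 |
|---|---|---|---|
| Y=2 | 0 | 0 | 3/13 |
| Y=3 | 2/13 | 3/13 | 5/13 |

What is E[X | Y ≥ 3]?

41/10

P(Y ≥ 3) = 10/13.
Summing X·P(X=x,Y=y) over the conditioning event gives 41/13.
E[X | Y ≥ 3] = (41/13) / (10/13) = 41/10.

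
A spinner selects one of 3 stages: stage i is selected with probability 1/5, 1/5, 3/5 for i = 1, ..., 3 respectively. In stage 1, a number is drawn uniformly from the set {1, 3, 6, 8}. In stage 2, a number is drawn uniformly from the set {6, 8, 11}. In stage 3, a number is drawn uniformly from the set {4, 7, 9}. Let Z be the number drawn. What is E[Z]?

E[Z | stage 1] = (1+3+6+8)/4 = 9/2.
E[Z | stage 2] = (6+8+11)/3 = 25/3.
E[Z | stage 3] = (4+7+9)/3 = 20/3.
E[Z] = (1/5)·(9/2) + (1/5)·(25/3) + (3/5)·(20/3) = 197/30.

197/30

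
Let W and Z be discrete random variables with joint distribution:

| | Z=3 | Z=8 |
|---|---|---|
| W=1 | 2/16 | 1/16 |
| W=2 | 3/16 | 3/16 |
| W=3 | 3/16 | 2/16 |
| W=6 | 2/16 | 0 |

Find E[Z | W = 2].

11/2

P(W = 2) = 3/8.
Σ Z·P over the event = 3·(3/16) + 8·(3/16) = 33/16.
E[Z | W = 2] = (33/16) / (3/8) = 11/2.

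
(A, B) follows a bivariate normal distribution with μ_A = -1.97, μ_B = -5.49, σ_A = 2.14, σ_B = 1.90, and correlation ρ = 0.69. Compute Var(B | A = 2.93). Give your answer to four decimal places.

1.8913

Var(B | A=x) = (1 − ρ²)·σ_B².
Var(B | A=2.93) = (1.90)²·(1 − (0.69)²) = 3.61·0.5239 = 1.8913.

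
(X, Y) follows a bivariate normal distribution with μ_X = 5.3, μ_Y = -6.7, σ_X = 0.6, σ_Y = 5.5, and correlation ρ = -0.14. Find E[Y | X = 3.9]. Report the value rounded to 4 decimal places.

The regression of Y on X has slope ρ·σ_Y/σ_X and passes through (μ_X, μ_Y).
E[Y | X=3.9] = -6.7 + (-0.14)·(5.5/0.6)·(3.9 − (5.3)) = -6.7 + (-1.28333)·(-1.4) = -4.9033.

-4.9033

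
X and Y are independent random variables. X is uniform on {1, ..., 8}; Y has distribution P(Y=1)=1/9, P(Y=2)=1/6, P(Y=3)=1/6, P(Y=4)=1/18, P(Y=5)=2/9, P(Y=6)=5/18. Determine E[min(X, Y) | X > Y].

231/73

P(X > Y) = 73/144.
Summing min(X,Y)·P(x,y) over outcomes with X > Y gives 77/48.
E[min(X, Y) | X > Y] = (77/48) / (73/144) = 231/73.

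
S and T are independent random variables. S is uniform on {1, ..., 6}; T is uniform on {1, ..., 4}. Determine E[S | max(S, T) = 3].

12/5

Outcomes with max(S, T) = 3: (1,3), (2,3), (3,1), (3,2), (3,3), each with probability 1/24.
E[S | max(S, T) = 3] = (1 + 2 + 3 + 3 + 3) / 5 = 12/5.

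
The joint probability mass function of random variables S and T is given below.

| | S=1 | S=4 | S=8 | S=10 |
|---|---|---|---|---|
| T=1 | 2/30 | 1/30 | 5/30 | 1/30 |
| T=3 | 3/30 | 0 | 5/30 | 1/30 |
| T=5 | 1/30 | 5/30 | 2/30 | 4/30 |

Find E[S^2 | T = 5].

203/4

P(T = 5) = 2/5.
Σ S^2·P over the event = 1·(1/30) + 16·(5/30) + 64·(2/30) + 100·(4/30) = 203/10.
E[S^2 | T = 5] = (203/10) / (2/5) = 203/4.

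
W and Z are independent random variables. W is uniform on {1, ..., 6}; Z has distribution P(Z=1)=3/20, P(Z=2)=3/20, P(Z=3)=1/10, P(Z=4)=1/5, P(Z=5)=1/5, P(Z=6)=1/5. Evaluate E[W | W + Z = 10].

5

P(W + Z = 10) = 1/10.
Summing W·P(x,y) over outcomes with W + Z = 10 gives 1/2.
E[W | W + Z = 10] = (1/2) / (1/10) = 5.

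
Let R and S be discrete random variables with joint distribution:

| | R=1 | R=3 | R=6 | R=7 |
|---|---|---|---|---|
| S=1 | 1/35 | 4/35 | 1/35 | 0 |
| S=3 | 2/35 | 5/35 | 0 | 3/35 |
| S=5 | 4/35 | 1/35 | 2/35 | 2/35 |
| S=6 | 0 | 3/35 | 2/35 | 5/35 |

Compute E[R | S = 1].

P(S = 1) = 6/35.
Summing R·P(R=x,S=y) over the conditioning event gives 19/35.
E[R | S = 1] = (19/35) / (6/35) = 19/6.

19/6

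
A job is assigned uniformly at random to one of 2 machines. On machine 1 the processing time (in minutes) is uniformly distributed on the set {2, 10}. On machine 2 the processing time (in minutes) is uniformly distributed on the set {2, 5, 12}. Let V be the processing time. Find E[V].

E[V | machine 1] = (2+10)/2 = 6.
E[V | machine 2] = (2+5+12)/3 = 19/3.
By the law of total expectation,
E[V] = (1/2)·(6) + (1/2)·(19/3) = 37/6.

37/6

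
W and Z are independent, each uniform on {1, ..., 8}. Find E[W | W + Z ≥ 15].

23/3

Outcomes with W + Z ≥ 15: (7,8), (8,7), (8,8), each with probability 1/64.
E[W | W + Z ≥ 15] = (7 + 8 + 8) / 3 = 23/3.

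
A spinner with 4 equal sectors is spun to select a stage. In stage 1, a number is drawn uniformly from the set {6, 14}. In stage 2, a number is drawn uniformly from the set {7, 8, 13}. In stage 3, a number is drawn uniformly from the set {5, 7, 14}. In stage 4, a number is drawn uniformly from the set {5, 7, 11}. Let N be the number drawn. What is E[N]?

E[N | stage 1] = (6+14)/2 = 10.
E[N | stage 2] = (7+8+13)/3 = 28/3.
E[N | stage 3] = (5+7+14)/3 = 26/3.
E[N | stage 4] = (5+7+11)/3 = 23/3.
By the law of total expectation,
E[N] = (1/4)·(10) + (1/4)·(28/3) + (1/4)·(26/3) + (1/4)·(23/3) = 107/12.

107/12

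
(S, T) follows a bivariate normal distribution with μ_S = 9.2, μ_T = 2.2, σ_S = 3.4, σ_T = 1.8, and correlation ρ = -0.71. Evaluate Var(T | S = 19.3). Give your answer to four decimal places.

Var(T | S=x) = (1 − ρ²)·σ_T².
Var(T | S=19.3) = (1.8)²·(1 − (-0.71)²) = 3.24·0.4959 = 1.6067.

1.6067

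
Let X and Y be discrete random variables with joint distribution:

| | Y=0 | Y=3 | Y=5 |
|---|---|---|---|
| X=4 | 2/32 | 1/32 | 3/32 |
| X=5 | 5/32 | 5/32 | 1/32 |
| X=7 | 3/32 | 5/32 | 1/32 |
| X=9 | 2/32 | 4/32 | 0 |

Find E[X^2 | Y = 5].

122/5

P(Y = 5) = 5/32.
Summing X^2·P(X=x,Y=y) over the conditioning event gives 61/16.
E[X^2 | Y = 5] = (61/16) / (5/32) = 122/5.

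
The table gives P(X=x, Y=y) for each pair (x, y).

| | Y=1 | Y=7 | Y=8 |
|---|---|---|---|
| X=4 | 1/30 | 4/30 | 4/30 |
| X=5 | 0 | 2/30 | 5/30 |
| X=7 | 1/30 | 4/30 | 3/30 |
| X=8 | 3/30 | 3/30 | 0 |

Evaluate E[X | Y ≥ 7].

P(Y ≥ 7) = 5/6.
Σ X·P over the event = 4·(4/30) + 4·(4/30) + 5·(2/30) + 5·(5/30) + 7·(4/30) + 7·(3/30) + 8·(3/30) = 14/3.
E[X | Y ≥ 7] = (14/3) / (5/6) = 28/5.

28/5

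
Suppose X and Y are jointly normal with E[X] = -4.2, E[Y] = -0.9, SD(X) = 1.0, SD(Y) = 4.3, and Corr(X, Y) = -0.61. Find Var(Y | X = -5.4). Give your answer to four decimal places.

11.6099

The conditional variance in a bivariate normal is σ_Y²(1 − ρ²), independent of x.
Var(Y | X=-5.4) = (4.3)²·(1 − (-0.61)²) = 18.49·0.6279 = 11.6099.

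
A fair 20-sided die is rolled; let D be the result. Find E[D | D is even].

Given D is even, D is equally likely to be any of {2, 4, 6, 8, 10, 12, 14, 16, 18, 20}.
E[D | D is even] = (2 + 4 + 6 + 8 + 10 + 12 + 14 + 16 + 18 + 20) / 10 = 11.

11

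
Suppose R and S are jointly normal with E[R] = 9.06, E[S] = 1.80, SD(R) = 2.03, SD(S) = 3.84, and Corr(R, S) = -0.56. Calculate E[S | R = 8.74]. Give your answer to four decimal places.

2.1390

E[S | R=x] = μ_S + ρ(σ_S/σ_R)(x − μ_R) for jointly normal variables.
E[S | R=8.74] = 1.80 + (-0.56)·(3.84/2.03)·(8.74 − (9.06)) = 1.80 + (-1.0593)·(-0.32) = 2.1390.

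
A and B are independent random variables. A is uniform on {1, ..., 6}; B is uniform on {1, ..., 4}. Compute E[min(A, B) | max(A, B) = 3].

Outcomes with max(A, B) = 3: (1,3), (2,3), (3,1), (3,2), (3,3), each with probability 1/24.
E[min(A, B) | max(A, B) = 3] = (1 + 2 + 1 + 2 + 3) / 5 = 9/5.

9/5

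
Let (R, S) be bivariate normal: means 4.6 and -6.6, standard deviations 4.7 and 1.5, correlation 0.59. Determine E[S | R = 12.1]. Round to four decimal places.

For a bivariate normal, E[S | R=x] = μ_S + ρ·(σ_S/σ_R)·(x − μ_R).
E[S | R=12.1] = -6.6 + (0.59)·(1.5/4.7)·(12.1 − (4.6)) = -6.6 + (0.1883)·(7.5) = -5.1878.

-5.1878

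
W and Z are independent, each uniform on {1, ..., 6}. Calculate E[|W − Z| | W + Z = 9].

2

Outcomes with W + Z = 9: (3,6), (4,5), (5,4), (6,3), each with probability 1/36.
E[|W − Z| | W + Z = 9] = (3 + 1 + 1 + 3) / 4 = 2.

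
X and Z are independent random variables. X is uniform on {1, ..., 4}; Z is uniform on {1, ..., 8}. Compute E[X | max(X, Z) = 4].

P(max(X, Z) = 4) = 7/32.
Summing X·P(x,y) over outcomes with max(X, Z) = 4 gives 11/16.
E[X | max(X, Z) = 4] = (11/16) / (7/32) = 22/7.

22/7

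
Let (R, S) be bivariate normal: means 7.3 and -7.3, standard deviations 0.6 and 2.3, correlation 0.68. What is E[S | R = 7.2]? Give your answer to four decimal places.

-7.5607

E[S | R=x] = μ_S + ρ(σ_S/σ_R)(x − μ_R) for jointly normal variables.
E[S | R=7.2] = -7.3 + (0.68)·(2.3/0.6)·(7.2 − (7.3)) = -7.3 + (2.6067)·(-0.1) = -7.5607.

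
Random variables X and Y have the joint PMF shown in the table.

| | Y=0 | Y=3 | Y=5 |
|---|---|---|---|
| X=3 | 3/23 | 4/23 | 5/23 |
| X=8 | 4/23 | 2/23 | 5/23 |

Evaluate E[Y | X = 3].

P(X = 3) = 12/23.
Summing Y·P(X=x,Y=y) over the conditioning event gives 37/23.
E[Y | X = 3] = (37/23) / (12/23) = 37/12.

37/12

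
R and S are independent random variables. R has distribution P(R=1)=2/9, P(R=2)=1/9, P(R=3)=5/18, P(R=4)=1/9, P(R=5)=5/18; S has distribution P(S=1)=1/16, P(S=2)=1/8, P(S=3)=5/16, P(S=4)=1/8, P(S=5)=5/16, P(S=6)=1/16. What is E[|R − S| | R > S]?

156/83

P(R > S) = 83/288.
Summing |R−S|·P(x,y) over outcomes with R > S gives 13/24.
E[|R − S| | R > S] = (13/24) / (83/288) = 156/83.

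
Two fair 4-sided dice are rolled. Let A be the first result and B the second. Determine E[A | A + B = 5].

5/2

P(A + B = 5) = 1/4.
Summing A·P(x,y) over outcomes with A + B = 5 gives 5/8.
E[A | A + B = 5] = (5/8) / (1/4) = 5/2.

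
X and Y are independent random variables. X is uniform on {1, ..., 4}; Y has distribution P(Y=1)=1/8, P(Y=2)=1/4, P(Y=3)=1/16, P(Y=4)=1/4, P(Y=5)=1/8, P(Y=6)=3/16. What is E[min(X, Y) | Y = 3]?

9/4

P(Y = 3) = 1/16.
Summing min(X,Y)·P(x,y) over outcomes with Y = 3 gives 9/64.
E[min(X, Y) | Y = 3] = (9/64) / (1/16) = 9/4.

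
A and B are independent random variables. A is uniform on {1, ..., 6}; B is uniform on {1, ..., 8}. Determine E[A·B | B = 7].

Outcomes with B = 7: (1,7), (2,7), (3,7), (4,7), (5,7), (6,7), each with probability 1/48.
E[A·B | B = 7] = (7 + 14 + 21 + 28 + 35 + 42) / 6 = 49/2.

49/2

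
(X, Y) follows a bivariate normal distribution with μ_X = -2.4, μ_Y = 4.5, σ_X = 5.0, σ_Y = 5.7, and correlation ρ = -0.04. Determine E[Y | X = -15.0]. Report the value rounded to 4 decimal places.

For a bivariate normal, E[Y | X=x] = μ_Y + ρ·(σ_Y/σ_X)·(x − μ_X).
E[Y | X=-15.0] = 4.5 + (-0.04)·(5.7/5.0)·(-15.0 − (-2.4)) = 4.5 + (-0.0456)·(-12.6) = 5.0746.

5.0746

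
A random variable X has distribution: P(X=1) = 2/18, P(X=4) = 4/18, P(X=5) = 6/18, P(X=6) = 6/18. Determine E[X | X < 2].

P(X < 2) = 1/9.
Σ over the event: 1·1/9 = 1/9.
E[X | X < 2] = (1/9) / (1/9) = 1.

1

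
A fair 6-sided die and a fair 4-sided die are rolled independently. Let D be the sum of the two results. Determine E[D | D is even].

6

P(D is even) = 1/2.
Σ over the event: 2·1/24 + 4·1/8 + 6·1/6 + 8·1/8 + 10·1/24 = 3.
E[D | D is even] = (3) / (1/2) = 6.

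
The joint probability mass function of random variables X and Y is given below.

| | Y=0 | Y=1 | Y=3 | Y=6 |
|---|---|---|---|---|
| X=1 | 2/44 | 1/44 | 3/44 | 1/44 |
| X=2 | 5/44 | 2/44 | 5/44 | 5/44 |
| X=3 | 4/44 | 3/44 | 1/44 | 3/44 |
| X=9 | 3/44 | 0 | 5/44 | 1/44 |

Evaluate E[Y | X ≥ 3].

9/4

P(X ≥ 3) = 5/11.
Summing Y·P(X=x,Y=y) over the conditioning event gives 45/44.
E[Y | X ≥ 3] = (45/44) / (5/11) = 9/4.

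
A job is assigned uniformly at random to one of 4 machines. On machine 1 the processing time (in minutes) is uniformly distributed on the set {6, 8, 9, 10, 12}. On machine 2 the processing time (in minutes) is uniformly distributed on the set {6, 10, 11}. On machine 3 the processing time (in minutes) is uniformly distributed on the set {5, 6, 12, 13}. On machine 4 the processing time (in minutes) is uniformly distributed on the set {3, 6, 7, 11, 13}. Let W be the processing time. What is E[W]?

35/4

E[W | machine 1] = (6+8+9+10+12)/5 = 9.
E[W | machine 2] = (6+10+11)/3 = 9.
E[W | machine 3] = (5+6+12+13)/4 = 9.
E[W | machine 4] = (3+6+7+11+13)/5 = 8.
E[W] = (1/4)·(9) + (1/4)·(9) + (1/4)·(9) + (1/4)·(8) = 35/4.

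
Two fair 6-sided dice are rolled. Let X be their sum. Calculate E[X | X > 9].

32/3

P(X > 9) = 1/6.
Σ over the event: 10·1/12 + 11·1/18 + 12·1/36 = 16/9.
E[X | X > 9] = (16/9) / (1/6) = 32/3.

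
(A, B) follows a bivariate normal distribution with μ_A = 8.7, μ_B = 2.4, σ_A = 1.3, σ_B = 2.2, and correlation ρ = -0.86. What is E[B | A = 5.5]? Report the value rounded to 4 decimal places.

7.0572

E[B | A=x] = μ_B + ρ(σ_B/σ_A)(x − μ_A) for jointly normal variables.
E[B | A=5.5] = 2.4 + (-0.86)·(2.2/1.3)·(5.5 − (8.7)) = 2.4 + (-1.45538)·(-3.2) = 7.0572.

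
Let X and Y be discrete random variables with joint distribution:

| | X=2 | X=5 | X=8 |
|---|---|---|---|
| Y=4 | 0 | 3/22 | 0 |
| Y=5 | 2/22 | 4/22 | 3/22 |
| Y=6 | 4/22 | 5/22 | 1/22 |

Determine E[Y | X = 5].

P(X = 5) = 6/11.
Σ Y·P over the event = 4·(3/22) + 5·(4/22) + 6·(5/22) = 31/11.
E[Y | X = 5] = (31/11) / (6/11) = 31/6.

31/6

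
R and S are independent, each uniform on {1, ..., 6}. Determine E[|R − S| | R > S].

7/3

P(R > S) = 5/12.
Summing |R−S|·P(x,y) over outcomes with R > S gives 35/36.
E[|R − S| | R > S] = (35/36) / (5/12) = 7/3.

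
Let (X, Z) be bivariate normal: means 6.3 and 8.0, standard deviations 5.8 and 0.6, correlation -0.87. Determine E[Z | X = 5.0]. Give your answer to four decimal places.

The regression of Z on X has slope ρ·σ_Z/σ_X and passes through (μ_X, μ_Z).
E[Z | X=5.0] = 8.0 + (-0.87)·(0.6/5.8)·(5.0 − (6.3)) = 8.0 + (-0.09)·(-1.3) = 8.1170.

8.1170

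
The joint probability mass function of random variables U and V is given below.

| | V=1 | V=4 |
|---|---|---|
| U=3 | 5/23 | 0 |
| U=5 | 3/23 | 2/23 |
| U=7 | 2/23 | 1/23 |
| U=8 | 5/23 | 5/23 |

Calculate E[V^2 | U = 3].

1

P(U = 3) = 5/23.
Σ V^2·P over the event = 1·(5/23) = 5/23.
E[V^2 | U = 3] = (5/23) / (5/23) = 1.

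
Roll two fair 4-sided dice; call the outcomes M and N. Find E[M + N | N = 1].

Outcomes with N = 1: (1,1), (2,1), (3,1), (4,1), each with probability 1/16.
E[M + N | N = 1] = (2 + 3 + 4 + 5) / 4 = 7/2.

7/2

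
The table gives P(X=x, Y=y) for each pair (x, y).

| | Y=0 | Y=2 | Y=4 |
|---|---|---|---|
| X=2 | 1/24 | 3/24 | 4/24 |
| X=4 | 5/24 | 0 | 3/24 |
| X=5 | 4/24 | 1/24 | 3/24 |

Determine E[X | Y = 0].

21/5

P(Y = 0) = 5/12.
Summing X·P(X=x,Y=y) over the conditioning event gives 7/4.
E[X | Y = 0] = (7/4) / (5/12) = 21/5.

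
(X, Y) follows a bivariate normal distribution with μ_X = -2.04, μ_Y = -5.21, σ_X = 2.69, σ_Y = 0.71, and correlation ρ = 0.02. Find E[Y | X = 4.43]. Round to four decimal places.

E[Y | X=x] = μ_Y + ρ(σ_Y/σ_X)(x − μ_X) for jointly normal variables.
E[Y | X=4.43] = -5.21 + (0.02)·(0.71/2.69)·(4.43 − (-2.04)) = -5.21 + (0.0052788)·(6.47) = -5.1758.

-5.1758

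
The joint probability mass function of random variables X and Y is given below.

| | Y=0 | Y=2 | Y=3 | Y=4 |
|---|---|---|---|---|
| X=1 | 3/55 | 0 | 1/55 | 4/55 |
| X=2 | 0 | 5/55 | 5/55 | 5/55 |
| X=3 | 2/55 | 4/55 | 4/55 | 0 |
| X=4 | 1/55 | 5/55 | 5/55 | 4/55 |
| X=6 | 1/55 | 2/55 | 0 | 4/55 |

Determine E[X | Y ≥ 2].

P(Y ≥ 2) = 48/55.
Summing X·P(X=x,Y=y) over the conditioning event gives 151/55.
E[X | Y ≥ 2] = (151/55) / (48/55) = 151/48.

151/48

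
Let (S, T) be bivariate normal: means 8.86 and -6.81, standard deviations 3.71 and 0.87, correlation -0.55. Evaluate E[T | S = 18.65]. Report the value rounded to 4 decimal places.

-8.0727

The regression of T on S has slope ρ·σ_T/σ_S and passes through (μ_S, μ_T).
E[T | S=18.65] = -6.81 + (-0.55)·(0.87/3.71)·(18.65 − (8.86)) = -6.81 + (-0.12898)·(9.79) = -8.0727.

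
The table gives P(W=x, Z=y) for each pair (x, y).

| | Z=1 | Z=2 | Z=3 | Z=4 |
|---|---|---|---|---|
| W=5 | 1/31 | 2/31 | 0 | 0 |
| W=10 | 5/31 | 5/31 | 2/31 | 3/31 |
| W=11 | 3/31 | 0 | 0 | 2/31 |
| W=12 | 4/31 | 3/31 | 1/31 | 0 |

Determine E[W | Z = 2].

P(Z = 2) = 10/31.
Summing W·P(W=x,Z=y) over the conditioning event gives 96/31.
E[W | Z = 2] = (96/31) / (10/31) = 48/5.

48/5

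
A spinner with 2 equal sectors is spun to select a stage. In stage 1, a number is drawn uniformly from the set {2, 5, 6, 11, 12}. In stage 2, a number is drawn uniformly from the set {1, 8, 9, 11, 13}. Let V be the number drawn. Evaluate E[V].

39/5

E[V | stage 1] = (2+5+6+11+12)/5 = 36/5.
E[V | stage 2] = (1+8+9+11+13)/5 = 42/5.
By the law of total expectation,
E[V] = (1/2)·(36/5) + (1/2)·(42/5) = 39/5.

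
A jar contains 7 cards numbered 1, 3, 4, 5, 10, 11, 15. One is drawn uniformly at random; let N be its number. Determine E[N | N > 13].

15

P(N > 13) = 1/7.
Σ over the event: 15·1/7 = 15/7.
E[N | N > 13] = (15/7) / (1/7) = 15.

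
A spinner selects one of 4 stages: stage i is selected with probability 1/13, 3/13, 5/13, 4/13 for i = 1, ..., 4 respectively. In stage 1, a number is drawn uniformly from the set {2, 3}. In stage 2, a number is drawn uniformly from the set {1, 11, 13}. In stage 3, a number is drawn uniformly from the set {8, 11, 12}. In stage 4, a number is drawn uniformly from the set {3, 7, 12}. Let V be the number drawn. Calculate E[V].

217/26

E[V | stage 1] = (2+3)/2 = 5/2.
E[V | stage 2] = (1+11+13)/3 = 25/3.
E[V | stage 3] = (8+11+12)/3 = 31/3.
E[V | stage 4] = (3+7+12)/3 = 22/3.
E[V] = (1/13)·(5/2) + (3/13)·(25/3) + (5/13)·(31/3) + (4/13)·(22/3) = 217/26.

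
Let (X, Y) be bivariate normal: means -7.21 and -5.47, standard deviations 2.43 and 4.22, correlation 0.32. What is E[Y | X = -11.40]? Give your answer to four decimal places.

-7.7985

The regression of Y on X has slope ρ·σ_Y/σ_X and passes through (μ_X, μ_Y).
E[Y | X=-11.40] = -5.47 + (0.32)·(4.22/2.43)·(-11.40 − (-7.21)) = -5.47 + (0.55572)·(-4.19) = -7.7985.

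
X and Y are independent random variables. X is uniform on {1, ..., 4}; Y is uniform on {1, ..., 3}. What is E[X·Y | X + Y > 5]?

29/3

Outcomes with X + Y > 5: (3,3), (4,2), (4,3), each with probability 1/12.
E[X·Y | X + Y > 5] = (9 + 8 + 12) / 3 = 29/3.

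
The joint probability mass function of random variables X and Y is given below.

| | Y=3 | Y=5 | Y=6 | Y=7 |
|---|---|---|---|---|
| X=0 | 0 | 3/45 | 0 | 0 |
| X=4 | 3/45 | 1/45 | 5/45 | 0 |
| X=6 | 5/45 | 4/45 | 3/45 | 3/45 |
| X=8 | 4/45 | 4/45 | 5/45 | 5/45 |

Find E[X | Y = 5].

P(Y = 5) = 4/15.
Summing X·P(X=x,Y=y) over the conditioning event gives 4/3.
E[X | Y = 5] = (4/3) / (4/15) = 5.

5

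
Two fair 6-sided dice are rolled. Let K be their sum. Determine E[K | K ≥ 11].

P(K ≥ 11) = 1/12.
Σ over the event: 11·1/18 + 12·1/36 = 17/18.
E[K | K ≥ 11] = (17/18) / (1/12) = 34/3.

34/3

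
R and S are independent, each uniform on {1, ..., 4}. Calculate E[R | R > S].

10/3

P(R > S) = 3/8.
Summing R·P(x,y) over outcomes with R > S gives 5/4.
E[R | R > S] = (5/4) / (3/8) = 10/3.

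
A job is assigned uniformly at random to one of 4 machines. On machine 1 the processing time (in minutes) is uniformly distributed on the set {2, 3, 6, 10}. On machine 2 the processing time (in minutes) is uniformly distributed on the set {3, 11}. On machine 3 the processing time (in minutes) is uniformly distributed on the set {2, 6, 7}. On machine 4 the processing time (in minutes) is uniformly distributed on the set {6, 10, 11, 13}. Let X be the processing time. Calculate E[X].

E[X | machine 1] = (2+3+6+10)/4 = 21/4.
E[X | machine 2] = (3+11)/2 = 7.
E[X | machine 3] = (2+6+7)/3 = 5.
E[X | machine 4] = (6+10+11+13)/4 = 10.
By the law of total expectation,
E[X] = (1/4)·(21/4) + (1/4)·(7) + (1/4)·(5) + (1/4)·(10) = 109/16.

109/16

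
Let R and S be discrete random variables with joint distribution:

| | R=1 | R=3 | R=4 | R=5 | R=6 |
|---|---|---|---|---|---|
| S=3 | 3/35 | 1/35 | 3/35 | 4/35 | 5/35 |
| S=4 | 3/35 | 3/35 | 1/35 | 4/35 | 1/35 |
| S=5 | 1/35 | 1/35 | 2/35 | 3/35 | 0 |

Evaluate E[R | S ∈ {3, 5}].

95/23

P(S ∈ {3, 5}) = 23/35.
Summing R·P(R=x,S=y) over the conditioning event gives 19/7.
E[R | S ∈ {3, 5}] = (19/7) / (23/35) = 95/23.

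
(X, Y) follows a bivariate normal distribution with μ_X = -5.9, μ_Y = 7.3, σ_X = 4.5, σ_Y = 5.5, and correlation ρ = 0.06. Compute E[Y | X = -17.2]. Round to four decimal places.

E[Y | X=x] = μ_Y + ρ(σ_Y/σ_X)(x − μ_X) for jointly normal variables.
E[Y | X=-17.2] = 7.3 + (0.06)·(5.5/4.5)·(-17.2 − (-5.9)) = 7.3 + (0.073333)·(-11.3) = 6.4713.

6.4713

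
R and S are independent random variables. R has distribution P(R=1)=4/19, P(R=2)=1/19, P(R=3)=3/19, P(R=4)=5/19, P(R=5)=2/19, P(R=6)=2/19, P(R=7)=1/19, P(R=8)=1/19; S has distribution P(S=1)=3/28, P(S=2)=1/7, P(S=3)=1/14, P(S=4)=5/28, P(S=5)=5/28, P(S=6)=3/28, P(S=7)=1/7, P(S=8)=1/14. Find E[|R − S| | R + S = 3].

P(R + S = 3) = 1/28.
Summing |R−S|·P(x,y) over outcomes with R + S = 3 gives 1/28.
E[|R − S| | R + S = 3] = (1/28) / (1/28) = 1.

1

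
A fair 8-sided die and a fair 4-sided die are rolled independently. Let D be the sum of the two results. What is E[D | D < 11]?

P(D < 11) = 29/32.
E[D | D < 11] = (95/16) / (29/32) = 190/29.

190/29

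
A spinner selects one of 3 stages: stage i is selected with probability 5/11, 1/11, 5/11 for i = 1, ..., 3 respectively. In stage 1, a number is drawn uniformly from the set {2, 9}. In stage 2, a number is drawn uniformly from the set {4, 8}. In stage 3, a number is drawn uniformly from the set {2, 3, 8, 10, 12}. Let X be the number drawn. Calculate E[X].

137/22

E[X | stage 1] = (2+9)/2 = 11/2.
E[X | stage 2] = (4+8)/2 = 6.
E[X | stage 3] = (2+3+8+10+12)/5 = 7.
E[X] = (5/11)·(11/2) + (1/11)·(6) + (5/11)·(7) = 137/22.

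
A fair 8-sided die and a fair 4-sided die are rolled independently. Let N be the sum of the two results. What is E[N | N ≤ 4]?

10/3

P(N ≤ 4) = 3/16.
Σ over the event: 2·1/32 + 3·1/16 + 4·3/32 = 5/8.
E[N | N ≤ 4] = (5/8) / (3/16) = 10/3.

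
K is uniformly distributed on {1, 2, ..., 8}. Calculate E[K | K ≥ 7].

15/2

Given K ≥ 7, K is equally likely to be any of {7, 8}.
E[K | K ≥ 7] = (7 + 8) / 2 = 15/2.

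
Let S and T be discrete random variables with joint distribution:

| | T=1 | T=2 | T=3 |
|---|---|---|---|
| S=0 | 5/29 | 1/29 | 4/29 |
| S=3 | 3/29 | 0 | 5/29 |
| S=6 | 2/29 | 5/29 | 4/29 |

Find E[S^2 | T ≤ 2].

279/16

P(T ≤ 2) = 16/29.
Σ S^2·P over the event = 0·(5/29) + 0·(1/29) + 9·(3/29) + 36·(2/29) + 36·(5/29) = 279/29.
E[S^2 | T ≤ 2] = (279/29) / (16/29) = 279/16.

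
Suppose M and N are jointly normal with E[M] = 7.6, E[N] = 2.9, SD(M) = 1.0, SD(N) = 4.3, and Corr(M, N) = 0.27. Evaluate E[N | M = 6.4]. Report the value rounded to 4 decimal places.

1.5068

E[N | M=x] = μ_N + ρ(σ_N/σ_M)(x − μ_M) for jointly normal variables.
E[N | M=6.4] = 2.9 + (0.27)·(4.3/1.0)·(6.4 − (7.6)) = 2.9 + (1.161)·(-1.2) = 1.5068.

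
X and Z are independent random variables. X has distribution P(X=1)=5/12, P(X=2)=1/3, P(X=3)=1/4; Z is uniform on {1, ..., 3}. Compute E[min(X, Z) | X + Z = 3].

1

P(X + Z = 3) = 1/4.
Summing min(X,Z)·P(x,y) over outcomes with X + Z = 3 gives 1/4.
E[min(X, Z) | X + Z = 3] = (1/4) / (1/4) = 1.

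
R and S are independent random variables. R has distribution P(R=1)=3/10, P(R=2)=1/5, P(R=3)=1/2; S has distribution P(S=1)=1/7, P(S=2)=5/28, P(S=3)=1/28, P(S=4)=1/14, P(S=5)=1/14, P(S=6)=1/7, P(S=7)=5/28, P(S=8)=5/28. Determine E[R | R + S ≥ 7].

94/41

P(R + S ≥ 7) = 41/70.
Summing R·P(x,y) over outcomes with R + S ≥ 7 gives 47/35.
E[R | R + S ≥ 7] = (47/35) / (41/70) = 94/41.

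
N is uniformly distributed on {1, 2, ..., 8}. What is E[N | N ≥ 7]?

15/2

Given N ≥ 7, N is equally likely to be any of {7, 8}.
E[N | N ≥ 7] = (7 + 8) / 2 = 15/2.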